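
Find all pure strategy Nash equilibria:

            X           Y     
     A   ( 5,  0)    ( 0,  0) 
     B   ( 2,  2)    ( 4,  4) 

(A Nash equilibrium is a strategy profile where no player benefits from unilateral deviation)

Nash equilibrium: (A, X), (B, Y)

Work:
Best responses:
  P1 vs X: payoffs [5, 2] → best response A (payoff 5)
  P1 vs Y: payoffs [0, 4] → best response B (payoff 4)
  P2 vs A: payoffs [0, 0] → best response X/Y (payoff 0)
  P2 vs B: payoffs [2, 4] → best response Y (payoff 4)
Mutual best responses: (A,X), (B,Y) → Nash equilibria.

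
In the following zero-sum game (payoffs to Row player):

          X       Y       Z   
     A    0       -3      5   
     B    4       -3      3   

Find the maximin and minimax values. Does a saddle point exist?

Maximin = -3, Minimax = -3, Saddle: True

Work:
Row minimums: [-3, -3] → maximin = -3
Column maximums: [4, -3, 5] → minimax = -3
Saddle point exists! Game value = -3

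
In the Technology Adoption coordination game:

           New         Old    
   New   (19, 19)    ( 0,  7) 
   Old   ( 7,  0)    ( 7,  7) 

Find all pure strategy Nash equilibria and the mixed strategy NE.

Pure NE: (New, New) and (Old, Old); Mixed NE: p = 0.3684, q = 0.3684

Work:
Check pure NE:
(New, New): (19, 19) - no unilateral deviation beneficial
(Old, Old): (7, 7) - no unilateral deviation beneficial
Mixed NE: P1 plays New with p = 0.3684, P2 plays New with q = 0.3684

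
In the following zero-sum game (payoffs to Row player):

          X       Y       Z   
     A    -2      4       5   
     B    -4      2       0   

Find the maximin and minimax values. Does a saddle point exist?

Maximin = -2, Minimax = -2, Saddle: True

Work:
Row minimums: [-2, -4] → maximin = -2
Column maximums: [-2, 4, 5] → minimax = -2
Saddle point exists! Game value = -2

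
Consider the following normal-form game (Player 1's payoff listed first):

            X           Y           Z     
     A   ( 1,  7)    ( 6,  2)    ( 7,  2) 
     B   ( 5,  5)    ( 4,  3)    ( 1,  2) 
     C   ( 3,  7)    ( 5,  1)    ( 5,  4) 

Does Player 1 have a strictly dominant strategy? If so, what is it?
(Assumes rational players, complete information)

No strictly dominant strategy exists for Player 1

Work:
A strategy strictly dominates another if it gives a strictly higher payoff against every opponent action. Compare each pair of P1's strategies column-by-column:
  A vs B: [1 vs 5, 6 vs 4, 7 vs 1] → A does not strictly dominate B (column X: 1 ≤ 5)
  A vs C: [1 vs 3, 6 vs 5, 7 vs 5] → A does not strictly dominate C (column X: 1 ≤ 3)
  B vs A: [5 vs 1, 4 vs 6, 1 vs 7] → B does not strictly dominate A (column Y: 4 ≤ 6)
  B vs C: [5 vs 3, 4 vs 5, 1 vs 5] → B does not strictly dominate C (column Y: 4 ≤ 5)
  C vs A: [3 vs 1, 5 vs 6, 5 vs 7] → C does not strictly dominate A (column Y: 5 ≤ 6)
  C vs B: [3 vs 5, 5 vs 4, 5 vs 1] → C does not strictly dominate B (column X: 3 ≤ 5)
No single strategy strictly dominates all others → no strictly dominant strategy.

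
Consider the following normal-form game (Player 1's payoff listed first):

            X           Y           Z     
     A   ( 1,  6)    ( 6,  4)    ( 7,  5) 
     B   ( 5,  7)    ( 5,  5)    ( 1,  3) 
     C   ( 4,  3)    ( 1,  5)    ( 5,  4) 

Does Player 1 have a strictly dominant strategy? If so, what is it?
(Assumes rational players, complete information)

No strictly dominant strategy exists for Player 1

Work:
A strategy strictly dominates another if it gives a strictly higher payoff against every opponent action. Compare each pair of P1's strategies column-by-column:
  A vs B: [1 vs 5, 6 vs 5, 7 vs 1] → A does not strictly dominate B (column X: 1 ≤ 5)
  A vs C: [1 vs 4, 6 vs 1, 7 vs 5] → A does not strictly dominate C (column X: 1 ≤ 4)
  B vs A: [5 vs 1, 5 vs 6, 1 vs 7] → B does not strictly dominate A (column Y: 5 ≤ 6)
  B vs C: [5 vs 4, 5 vs 1, 1 vs 5] → B does not strictly dominate C (column Z: 1 ≤ 5)
  C vs A: [4 vs 1, 1 vs 6, 5 vs 7] → C does not strictly dominate A (column Y: 1 ≤ 6)
  C vs B: [4 vs 5, 1 vs 5, 5 vs 1] → C does not strictly dominate B (column X: 4 ≤ 5)
No single strategy strictly dominates all others → no strictly dominant strategy.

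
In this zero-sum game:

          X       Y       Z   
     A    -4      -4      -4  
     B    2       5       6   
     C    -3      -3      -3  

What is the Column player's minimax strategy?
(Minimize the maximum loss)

Column should play X, value = 2

Work:
Column player minimizes Row's maximum payoff:
Column X: max payoff to Row = 2
Column Y: max payoff to Row = 5
Column Z: max payoff to Row = 6
Minimum is 2, achieved by column X.
Minimax strategy: X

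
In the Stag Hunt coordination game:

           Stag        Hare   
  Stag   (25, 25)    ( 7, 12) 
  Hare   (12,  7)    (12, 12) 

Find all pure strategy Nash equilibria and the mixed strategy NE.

Pure NE: (Stag, Stag) and (Hare, Hare); Mixed NE: p = 0.2778, q = 0.2778

Work:
Check pure NE:
(Stag, Stag): (25, 25) - no unilateral deviation beneficial
(Hare, Hare): (12, 12) - no unilateral deviation beneficial
Mixed NE: P1 plays Stag with p = 0.2778, P2 plays Stag with q = 0.2778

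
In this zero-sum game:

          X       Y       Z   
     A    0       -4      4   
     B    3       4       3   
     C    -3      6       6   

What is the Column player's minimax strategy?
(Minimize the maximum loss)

Column should play X, value = 3

Work:
Column player minimizes Row's maximum payoff:
Column X: max payoff to Row = 3
Column Y: max payoff to Row = 6
Column Z: max payoff to Row = 6
Minimum is 3, achieved by column X.
Minimax strategy: X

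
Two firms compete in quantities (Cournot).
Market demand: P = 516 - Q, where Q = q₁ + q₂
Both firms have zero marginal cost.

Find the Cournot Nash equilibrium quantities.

q₁* = q₂* = 172.0; P* = 172.0

Work:
Profit: π_i = P·q_i = (a - q_i - q_j)·q_i
FOC: ∂π_i/∂q_i = a - 2q_i - q_j = 0
Reaction function: q_i = (516 - q_j)/2
Symmetry: q* = 516/3 = 172.0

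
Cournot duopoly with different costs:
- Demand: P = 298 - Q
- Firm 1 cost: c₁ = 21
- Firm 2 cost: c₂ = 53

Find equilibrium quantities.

q₁* = 103.0, q₂* = 71.0

Work:
Reaction: q₁ = (298 - 21 - q₂)/2
Reaction: q₂ = (298 - 53 - q₁)/2
Solve simultaneously:
q₁* = (298 - 2×21 + 53)/3 = 103.0
q₂* = (298 - 2×53 + 21)/3 = 71.0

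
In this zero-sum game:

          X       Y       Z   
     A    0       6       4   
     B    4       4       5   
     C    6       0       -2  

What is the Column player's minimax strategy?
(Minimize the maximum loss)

Column should play Z, value = 5

Work:
Column player minimizes Row's maximum payoff:
Column X: max payoff to Row = 6
Column Y: max payoff to Row = 6
Column Z: max payoff to Row = 5
Minimum is 5, achieved by column Z.
Minimax strategy: Z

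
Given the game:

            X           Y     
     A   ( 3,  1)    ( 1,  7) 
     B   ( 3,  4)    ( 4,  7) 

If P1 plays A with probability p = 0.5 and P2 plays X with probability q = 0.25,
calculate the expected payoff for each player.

E[P1] = 2.625, E[P2] = 5.875

Work:
E[P1] = p·q·π₁(A,X) + p·(1-q)·π₁(A,Y) + (1-p)·q·π₁(B,X) + (1-p)·(1-q)·π₁(B,Y)
= 0.5·0.25·3 + 0.5·0.75·1 + 0.5·0.25·3 + 0.5·0.75·4
= 2.625

E[P2] = 5.875 (similar calculation)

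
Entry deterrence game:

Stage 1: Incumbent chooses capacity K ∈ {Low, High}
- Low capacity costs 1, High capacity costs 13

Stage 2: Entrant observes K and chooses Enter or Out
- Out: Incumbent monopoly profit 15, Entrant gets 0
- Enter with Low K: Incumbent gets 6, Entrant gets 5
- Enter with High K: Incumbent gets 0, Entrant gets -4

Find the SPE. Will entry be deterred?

SPE: (Low, Enter|Low, Out|High); Entry not deterred. Incumbent net profit = 5, Entrant gets 5

Work:
After Low K: Entrant enters (5 > 0)
After High K: Entrant stays out (-4 < 0)
Incumbent: Low → 6−1=5, High → 15−13=2
Incumbent chooses Low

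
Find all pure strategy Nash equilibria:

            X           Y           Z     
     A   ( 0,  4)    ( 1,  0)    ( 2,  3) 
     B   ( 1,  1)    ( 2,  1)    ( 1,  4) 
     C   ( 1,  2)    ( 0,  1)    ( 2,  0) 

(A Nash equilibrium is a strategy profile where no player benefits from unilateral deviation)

Nash equilibrium: (C, X)

Work:
Best responses:
  P1 vs X: payoffs [0, 1, 1] → best response B/C (payoff 1)
  P1 vs Y: payoffs [1, 2, 0] → best response B (payoff 2)
  P1 vs Z: payoffs [2, 1, 2] → best response A/C (payoff 2)
  P2 vs A: payoffs [4, 0, 3] → best response X (payoff 4)
  P2 vs B: payoffs [1, 1, 4] → best response Z (payoff 4)
  P2 vs C: payoffs [2, 1, 0] → best response X (payoff 2)
Mutual best responses: (C,X) → Nash equilibria.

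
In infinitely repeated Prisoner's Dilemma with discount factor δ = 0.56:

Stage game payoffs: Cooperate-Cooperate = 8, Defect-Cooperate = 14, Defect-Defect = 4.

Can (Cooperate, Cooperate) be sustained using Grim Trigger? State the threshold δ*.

δ* = 0.6; since δ = 0.56 < 0.6, cooperation cannot be sustained

Work:
For Grim Trigger:
Cooperate forever: 8/(1-δ)
Defect then punished: 14 + 4·δ/(1-δ)
Need: 8/(1-δ) ≥ 14 + 4·δ/(1-δ)
Solving: δ ≥ (T-R)/(T-P) = (14-8)/(14-4) = 0.6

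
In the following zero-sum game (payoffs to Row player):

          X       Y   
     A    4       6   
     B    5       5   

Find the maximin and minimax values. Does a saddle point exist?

Maximin = 5, Minimax = 5, Saddle: True

Work:
Row minimums: [4, 5] → maximin = 5
Column maximums: [5, 6] → minimax = 5
Saddle point exists! Game value = 5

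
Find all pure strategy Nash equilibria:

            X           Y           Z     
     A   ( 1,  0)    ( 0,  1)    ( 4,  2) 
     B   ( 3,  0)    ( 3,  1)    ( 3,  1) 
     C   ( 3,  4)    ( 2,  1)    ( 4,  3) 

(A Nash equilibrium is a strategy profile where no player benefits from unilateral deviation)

Nash equilibrium: (A, Z), (B, Y), (C, X)

Work:
Best responses:
  P1 vs X: payoffs [1, 3, 3] → best response B/C (payoff 3)
  P1 vs Y: payoffs [0, 3, 2] → best response B (payoff 3)
  P1 vs Z: payoffs [4, 3, 4] → best response A/C (payoff 4)
  P2 vs A: payoffs [0, 1, 2] → best response Z (payoff 2)
  P2 vs B: payoffs [0, 1, 1] → best response Y/Z (payoff 1)
  P2 vs C: payoffs [4, 1, 3] → best response X (payoff 4)
Mutual best responses: (A,Z), (B,Y), (C,X) → Nash equilibria.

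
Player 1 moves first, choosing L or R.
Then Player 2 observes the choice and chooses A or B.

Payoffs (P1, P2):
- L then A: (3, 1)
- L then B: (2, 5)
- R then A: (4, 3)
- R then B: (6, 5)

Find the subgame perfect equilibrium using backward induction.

P1 plays R, P2 plays B after L and B after R; Payoff (6, 5)

Work:
Backward induction:
After L: P2 chooses B → P1 gets 2
After R: P2 chooses B → P1 gets 6
P1 chooses R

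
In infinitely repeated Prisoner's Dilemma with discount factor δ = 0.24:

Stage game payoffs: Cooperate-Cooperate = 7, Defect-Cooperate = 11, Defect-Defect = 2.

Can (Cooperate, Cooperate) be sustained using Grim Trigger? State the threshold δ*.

δ* = 0.4444; since δ = 0.24 < 0.4444, cooperation cannot be sustained

Work:
For Grim Trigger:
Cooperate forever: 7/(1-δ)
Defect then punished: 11 + 2·δ/(1-δ)
Need: 7/(1-δ) ≥ 11 + 2·δ/(1-δ)
Solving: δ ≥ (T-R)/(T-P) = (11-7)/(11-2) = 0.4444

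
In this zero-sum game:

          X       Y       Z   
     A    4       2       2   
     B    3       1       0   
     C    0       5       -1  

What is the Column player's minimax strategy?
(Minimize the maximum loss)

Column should play Z, value = 2

Work:
Column player minimizes Row's maximum payoff:
Column X: max payoff to Row = 4
Column Y: max payoff to Row = 5
Column Z: max payoff to Row = 2
Minimum is 2, achieved by column Z.
Minimax strategy: Z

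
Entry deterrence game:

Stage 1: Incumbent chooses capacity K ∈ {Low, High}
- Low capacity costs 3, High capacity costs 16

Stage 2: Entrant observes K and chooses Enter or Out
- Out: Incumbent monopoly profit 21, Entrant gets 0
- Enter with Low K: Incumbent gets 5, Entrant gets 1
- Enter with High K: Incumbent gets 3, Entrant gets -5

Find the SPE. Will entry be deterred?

SPE: (High, Enter|Low, Out|High); Entry deterred. Incumbent net profit = 5

Work:
After Low K: Entrant enters (1 > 0)
After High K: Entrant stays out (-5 < 0)
Incumbent: Low → 5−3=2, High → 21−16=5
Incumbent chooses High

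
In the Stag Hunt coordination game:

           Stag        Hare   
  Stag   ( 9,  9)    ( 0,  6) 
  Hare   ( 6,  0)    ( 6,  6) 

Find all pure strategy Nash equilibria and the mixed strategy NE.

Pure NE: (Stag, Stag) and (Hare, Hare); Mixed NE: p = 0.6667, q = 0.6667

Work:
Check pure NE:
(Stag, Stag): (9, 9) - no unilateral deviation beneficial
(Hare, Hare): (6, 6) - no unilateral deviation beneficial
Mixed NE: P1 plays Stag with p = 0.6667, P2 plays Stag with q = 0.6667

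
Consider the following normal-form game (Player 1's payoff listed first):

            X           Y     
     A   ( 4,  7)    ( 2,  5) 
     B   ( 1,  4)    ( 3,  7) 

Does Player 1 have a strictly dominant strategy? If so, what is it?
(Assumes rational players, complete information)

No strictly dominant strategy exists for Player 1

Work:
A strategy strictly dominates another if it gives a strictly higher payoff against every opponent action. Compare each pair of P1's strategies column-by-column:
  A vs B: [4 vs 1, 2 vs 3] → A does not strictly dominate B (column Y: 2 ≤ 3)
  B vs A: [1 vs 4, 3 vs 2] → B does not strictly dominate A (column X: 1 ≤ 4)
No single strategy strictly dominates all others → no strictly dominant strategy.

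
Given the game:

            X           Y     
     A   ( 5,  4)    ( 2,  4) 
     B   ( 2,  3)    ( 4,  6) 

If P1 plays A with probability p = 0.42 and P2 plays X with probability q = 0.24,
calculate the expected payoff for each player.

E[P1] = 3.184, E[P2] = 4.7424

Work:
E[P1] = p·q·π₁(A,X) + p·(1-q)·π₁(A,Y) + (1-p)·q·π₁(B,X) + (1-p)·(1-q)·π₁(B,Y)
= 0.42·0.24·5 + 0.42·0.76·2 + 0.58·0.24·2 + 0.58·0.76·4
= 3.184

E[P2] = 4.7424 (similar calculation)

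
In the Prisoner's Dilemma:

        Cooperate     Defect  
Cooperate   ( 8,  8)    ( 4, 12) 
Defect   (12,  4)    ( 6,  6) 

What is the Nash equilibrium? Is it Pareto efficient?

(Defect, Defect) is NE; not Pareto efficient

Work:
Defect dominates Cooperate for both players:
If P2 cooperates: Defect (12) > Cooperate (8)
If P2 defects: Defect (6) > Cooperate (4)
NE: (Defect, Defect) with payoff (6, 6)
But (Cooperate, Cooperate) = (8, 8) Pareto dominates (6, 6)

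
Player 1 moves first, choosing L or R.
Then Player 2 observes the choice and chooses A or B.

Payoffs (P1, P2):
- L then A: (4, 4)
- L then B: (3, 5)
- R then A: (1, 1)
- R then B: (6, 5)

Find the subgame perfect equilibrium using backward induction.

P1 plays R, P2 plays B after L and B after R; Payoff (6, 5)

Work:
Backward induction:
After L: P2 chooses B → P1 gets 3
After R: P2 chooses B → P1 gets 6
P1 chooses R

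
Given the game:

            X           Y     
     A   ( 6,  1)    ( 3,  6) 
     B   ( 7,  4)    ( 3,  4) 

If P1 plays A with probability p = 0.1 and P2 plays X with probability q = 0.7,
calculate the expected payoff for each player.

E[P1] = 5.73, E[P2] = 3.85

Work:
E[P1] = p·q·π₁(A,X) + p·(1-q)·π₁(A,Y) + (1-p)·q·π₁(B,X) + (1-p)·(1-q)·π₁(B,Y)
= 0.1·0.7·6 + 0.1·0.3·3 + 0.9·0.7·7 + 0.9·0.3·3
= 5.73

E[P2] = 3.85 (similar calculation)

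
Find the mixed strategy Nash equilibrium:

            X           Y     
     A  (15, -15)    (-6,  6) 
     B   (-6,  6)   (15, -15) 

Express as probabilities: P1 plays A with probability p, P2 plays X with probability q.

p = 0.5, q = 0.5

Work:
Find probabilities that make opponent indifferent:
P2 chooses q to make P1 indifferent between A and B
P1 chooses p to make P2 indifferent between X and Y
Mixed NE: P1 plays (A: 0.5, B: 0.5), P2 plays (X: 0.5, Y: 0.5)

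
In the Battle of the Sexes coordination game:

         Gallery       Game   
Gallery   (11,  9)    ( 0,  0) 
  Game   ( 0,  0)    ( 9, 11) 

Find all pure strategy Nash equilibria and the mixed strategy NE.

Pure NE: (Gallery, Gallery) and (Game, Game); Mixed NE: p = 0.55, q = 0.45

Work:
Check pure NE:
(Gallery, Gallery): (11, 9) - no unilateral deviation beneficial
(Game, Game): (9, 11) - no unilateral deviation beneficial
Mixed NE: P1 plays Gallery with p = 0.55, P2 plays Gallery with q = 0.45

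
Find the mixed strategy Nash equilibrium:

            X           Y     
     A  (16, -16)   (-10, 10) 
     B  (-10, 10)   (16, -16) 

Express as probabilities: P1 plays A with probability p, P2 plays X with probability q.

p = 0.5, q = 0.5

Work:
Find probabilities that make opponent indifferent:
P2 chooses q to make P1 indifferent between A and B
P1 chooses p to make P2 indifferent between X and Y
Mixed NE: P1 plays (A: 0.5, B: 0.5), P2 plays (X: 0.5, Y: 0.5)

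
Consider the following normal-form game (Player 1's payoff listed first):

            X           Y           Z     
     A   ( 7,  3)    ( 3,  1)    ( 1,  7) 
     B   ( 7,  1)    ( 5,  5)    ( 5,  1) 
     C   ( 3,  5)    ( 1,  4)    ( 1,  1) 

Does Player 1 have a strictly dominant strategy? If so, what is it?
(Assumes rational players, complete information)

No strictly dominant strategy exists for Player 1

Work:
A strategy strictly dominates another if it gives a strictly higher payoff against every opponent action. Compare each pair of P1's strategies column-by-column:
  A vs B: [7 vs 7, 3 vs 5, 1 vs 5] → A does not strictly dominate B (column X: 7 ≤ 7)
  A vs C: [7 vs 3, 3 vs 1, 1 vs 1] → A does not strictly dominate C (column Z: 1 ≤ 1)
  B vs A: [7 vs 7, 5 vs 3, 5 vs 1] → B does not strictly dominate A (column X: 7 ≤ 7)
  B vs C: [7 vs 3, 5 vs 1, 5 vs 1] → B strictly dominates C
  C vs A: [3 vs 7, 1 vs 3, 1 vs 1] → C does not strictly dominate A (column X: 3 ≤ 7)
  C vs B: [3 vs 7, 1 vs 5, 1 vs 5] → C does not strictly dominate B (column X: 3 ≤ 7)
No single strategy strictly dominates all others → no strictly dominant strategy.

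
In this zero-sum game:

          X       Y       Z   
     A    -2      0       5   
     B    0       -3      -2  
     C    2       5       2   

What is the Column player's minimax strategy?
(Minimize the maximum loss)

Column should play X, value = 2

Work:
Column player minimizes Row's maximum payoff:
Column X: max payoff to Row = 2
Column Y: max payoff to Row = 5
Column Z: max payoff to Row = 5
Minimum is 2, achieved by column X.
Minimax strategy: X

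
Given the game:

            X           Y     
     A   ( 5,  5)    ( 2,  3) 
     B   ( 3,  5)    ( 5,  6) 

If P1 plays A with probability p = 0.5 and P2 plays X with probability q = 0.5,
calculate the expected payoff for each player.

E[P1] = 3.75, E[P2] = 4.75

Work:
E[P1] = p·q·π₁(A,X) + p·(1-q)·π₁(A,Y) + (1-p)·q·π₁(B,X) + (1-p)·(1-q)·π₁(B,Y)
= 0.5·0.5·5 + 0.5·0.5·2 + 0.5·0.5·3 + 0.5·0.5·5
= 3.75

E[P2] = 4.75 (similar calculation)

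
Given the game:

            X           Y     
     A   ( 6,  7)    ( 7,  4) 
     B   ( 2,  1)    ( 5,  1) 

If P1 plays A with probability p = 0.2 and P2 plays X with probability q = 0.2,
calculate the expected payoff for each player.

E[P1] = 4.88, E[P2] = 1.72

Work:
E[P1] = p·q·π₁(A,X) + p·(1-q)·π₁(A,Y) + (1-p)·q·π₁(B,X) + (1-p)·(1-q)·π₁(B,Y)
= 0.2·0.2·6 + 0.2·0.8·7 + 0.8·0.2·2 + 0.8·0.8·5
= 4.88

E[P2] = 1.72 (similar calculation)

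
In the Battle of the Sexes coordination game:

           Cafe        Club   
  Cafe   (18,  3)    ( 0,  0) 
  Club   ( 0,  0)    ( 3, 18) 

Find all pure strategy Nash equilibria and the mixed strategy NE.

Pure NE: (Cafe, Cafe) and (Club, Club); Mixed NE: p = 0.8571, q = 0.1429

Work:
Check pure NE:
(Cafe, Cafe): (18, 3) - no unilateral deviation beneficial
(Club, Club): (3, 18) - no unilateral deviation beneficial
Mixed NE: P1 plays Cafe with p = 0.8571, P2 plays Cafe with q = 0.1429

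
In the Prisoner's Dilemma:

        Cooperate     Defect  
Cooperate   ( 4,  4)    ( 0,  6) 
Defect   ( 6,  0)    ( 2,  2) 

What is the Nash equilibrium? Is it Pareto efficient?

(Defect, Defect) is NE; not Pareto efficient

Work:
Defect dominates Cooperate for both players:
If P2 cooperates: Defect (6) > Cooperate (4)
If P2 defects: Defect (2) > Cooperate (0)
NE: (Defect, Defect) with payoff (2, 2)
But (Cooperate, Cooperate) = (4, 4) Pareto dominates (2, 2)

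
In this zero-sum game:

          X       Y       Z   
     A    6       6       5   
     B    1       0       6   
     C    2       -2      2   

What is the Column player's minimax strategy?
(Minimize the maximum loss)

Column should play X or Y or Z (all achieve the minimum), value = 6

Work:
Column player minimizes Row's maximum payoff:
Column X: max payoff to Row = 6
Column Y: max payoff to Row = 6
Column Z: max payoff to Row = 6
Minimum is 6, achieved by columns X, Y, Z (tied).
Each of X or Y or Z is a minimax strategy.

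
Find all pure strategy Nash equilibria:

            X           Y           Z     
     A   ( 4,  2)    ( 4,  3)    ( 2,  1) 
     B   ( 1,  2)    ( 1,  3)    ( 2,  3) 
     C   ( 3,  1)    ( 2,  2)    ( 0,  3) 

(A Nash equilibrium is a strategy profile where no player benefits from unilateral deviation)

Nash equilibrium: (A, Y), (B, Z)

Work:
Best responses:
  P1 vs X: payoffs [4, 1, 3] → best response A (payoff 4)
  P1 vs Y: payoffs [4, 1, 2] → best response A (payoff 4)
  P1 vs Z: payoffs [2, 2, 0] → best response A/B (payoff 2)
  P2 vs A: payoffs [2, 3, 1] → best response Y (payoff 3)
  P2 vs B: payoffs [2, 3, 3] → best response Y/Z (payoff 3)
  P2 vs C: payoffs [1, 2, 3] → best response Z (payoff 3)
Mutual best responses: (A,Y), (B,Z) → Nash equilibria.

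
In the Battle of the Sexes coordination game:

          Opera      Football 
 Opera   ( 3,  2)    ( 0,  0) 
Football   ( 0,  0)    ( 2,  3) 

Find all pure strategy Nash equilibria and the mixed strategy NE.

Pure NE: (Opera, Opera) and (Football, Football); Mixed NE: p = 0.6, q = 0.4

Work:
Check pure NE:
(Opera, Opera): (3, 2) - no unilateral deviation beneficial
(Football, Football): (2, 3) - no unilateral deviation beneficial
Mixed NE: P1 plays Opera with p = 0.6, P2 plays Opera with q = 0.4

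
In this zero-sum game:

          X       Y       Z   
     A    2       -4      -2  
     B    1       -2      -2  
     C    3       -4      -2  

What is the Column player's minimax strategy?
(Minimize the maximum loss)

Column should play Y or Z (all achieve the minimum), value = -2

Work:
Column player minimizes Row's maximum payoff:
Column X: max payoff to Row = 3
Column Y: max payoff to Row = -2
Column Z: max payoff to Row = -2
Minimum is -2, achieved by columns Y, Z (tied).
Each of Y or Z is a minimax strategy.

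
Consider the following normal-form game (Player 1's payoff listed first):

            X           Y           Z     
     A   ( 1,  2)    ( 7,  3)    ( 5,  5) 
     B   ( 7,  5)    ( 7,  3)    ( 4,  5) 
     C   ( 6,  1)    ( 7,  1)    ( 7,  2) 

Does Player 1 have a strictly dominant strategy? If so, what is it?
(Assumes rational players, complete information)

No strictly dominant strategy exists for Player 1

Work:
A strategy strictly dominates another if it gives a strictly higher payoff against every opponent action. Compare each pair of P1's strategies column-by-column:
  A vs B: [1 vs 7, 7 vs 7, 5 vs 4] → A does not strictly dominate B (column X: 1 ≤ 7)
  A vs C: [1 vs 6, 7 vs 7, 5 vs 7] → A does not strictly dominate C (column X: 1 ≤ 6)
  B vs A: [7 vs 1, 7 vs 7, 4 vs 5] → B does not strictly dominate A (column Y: 7 ≤ 7)
  B vs C: [7 vs 6, 7 vs 7, 4 vs 7] → B does not strictly dominate C (column Y: 7 ≤ 7)
  C vs A: [6 vs 1, 7 vs 7, 7 vs 5] → C does not strictly dominate A (column Y: 7 ≤ 7)
  C vs B: [6 vs 7, 7 vs 7, 7 vs 4] → C does not strictly dominate B (column X: 6 ≤ 7)
No single strategy strictly dominates all others → no strictly dominant strategy.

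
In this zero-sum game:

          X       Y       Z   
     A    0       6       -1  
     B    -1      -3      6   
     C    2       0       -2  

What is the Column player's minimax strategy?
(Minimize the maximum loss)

Column should play X, value = 2

Work:
Column player minimizes Row's maximum payoff:
Column X: max payoff to Row = 2
Column Y: max payoff to Row = 6
Column Z: max payoff to Row = 6
Minimum is 2, achieved by column X.
Minimax strategy: X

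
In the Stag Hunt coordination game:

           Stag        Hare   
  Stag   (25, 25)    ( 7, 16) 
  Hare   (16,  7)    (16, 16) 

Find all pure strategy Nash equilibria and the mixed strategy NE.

Pure NE: (Stag, Stag) and (Hare, Hare); Mixed NE: p = 0.5, q = 0.5

Work:
Check pure NE:
(Stag, Stag): (25, 25) - no unilateral deviation beneficial
(Hare, Hare): (16, 16) - no unilateral deviation beneficial
Mixed NE: P1 plays Stag with p = 0.5, P2 plays Stag with q = 0.5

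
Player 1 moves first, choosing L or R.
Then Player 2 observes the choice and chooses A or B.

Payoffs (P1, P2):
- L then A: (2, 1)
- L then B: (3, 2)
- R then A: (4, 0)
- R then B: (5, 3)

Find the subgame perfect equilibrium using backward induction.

P1 plays R, P2 plays B after L and B after R; Payoff (5, 3)

Work:
Backward induction:
After L: P2 chooses B → P1 gets 3
After R: P2 chooses B → P1 gets 5
P1 chooses R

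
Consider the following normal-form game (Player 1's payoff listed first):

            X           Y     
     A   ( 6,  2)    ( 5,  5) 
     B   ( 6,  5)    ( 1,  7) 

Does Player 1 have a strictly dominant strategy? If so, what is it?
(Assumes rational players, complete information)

No strictly dominant strategy exists for Player 1

Work:
A strategy strictly dominates another if it gives a strictly higher payoff against every opponent action. Compare each pair of P1's strategies column-by-column:
  A vs B: [6 vs 6, 5 vs 1] → A does not strictly dominate B (column X: 6 ≤ 6)
  B vs A: [6 vs 6, 1 vs 5] → B does not strictly dominate A (column X: 6 ≤ 6)
No single strategy strictly dominates all others → no strictly dominant strategy.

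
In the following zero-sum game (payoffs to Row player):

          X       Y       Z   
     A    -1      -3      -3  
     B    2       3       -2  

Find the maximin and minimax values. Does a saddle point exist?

Maximin = -2, Minimax = -2, Saddle: True

Work:
Row minimums: [-3, -2] → maximin = -2
Column maximums: [2, 3, -2] → minimax = -2
Saddle point exists! Game value = -2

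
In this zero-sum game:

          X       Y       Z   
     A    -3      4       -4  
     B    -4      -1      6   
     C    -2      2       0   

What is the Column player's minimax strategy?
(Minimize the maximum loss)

Column should play X, value = -2

Work:
Column player minimizes Row's maximum payoff:
Column X: max payoff to Row = -2
Column Y: max payoff to Row = 4
Column Z: max payoff to Row = 6
Minimum is -2, achieved by column X.
Minimax strategy: X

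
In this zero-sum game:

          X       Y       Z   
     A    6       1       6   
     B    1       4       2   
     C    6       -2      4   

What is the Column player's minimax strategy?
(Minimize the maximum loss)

Column should play Y, value = 4

Work:
Column player minimizes Row's maximum payoff:
Column X: max payoff to Row = 6
Column Y: max payoff to Row = 4
Column Z: max payoff to Row = 6
Minimum is 4, achieved by column Y.
Minimax strategy: Y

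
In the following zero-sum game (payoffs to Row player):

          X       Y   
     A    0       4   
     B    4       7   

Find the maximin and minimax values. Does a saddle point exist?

Maximin = 4, Minimax = 4, Saddle: True

Work:
Row minimums: [0, 4] → maximin = 4
Column maximums: [4, 7] → minimax = 4
Saddle point exists! Game value = 4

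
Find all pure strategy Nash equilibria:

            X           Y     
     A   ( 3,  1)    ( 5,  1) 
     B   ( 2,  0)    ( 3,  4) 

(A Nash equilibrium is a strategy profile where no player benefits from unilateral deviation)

Nash equilibrium: (A, X), (A, Y)

Work:
Best responses:
  P1 vs X: payoffs [3, 2] → best response A (payoff 3)
  P1 vs Y: payoffs [5, 3] → best response A (payoff 5)
  P2 vs A: payoffs [1, 1] → best response X/Y (payoff 1)
  P2 vs B: payoffs [0, 4] → best response Y (payoff 4)
Mutual best responses: (A,X), (A,Y) → Nash equilibria.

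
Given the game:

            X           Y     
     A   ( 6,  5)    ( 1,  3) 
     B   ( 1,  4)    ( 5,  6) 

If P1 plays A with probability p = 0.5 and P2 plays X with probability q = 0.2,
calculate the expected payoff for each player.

E[P1] = 3.1, E[P2] = 4.5

Work:
E[P1] = p·q·π₁(A,X) + p·(1-q)·π₁(A,Y) + (1-p)·q·π₁(B,X) + (1-p)·(1-q)·π₁(B,Y)
= 0.5·0.2·6 + 0.5·0.8·1 + 0.5·0.2·1 + 0.5·0.8·5
= 3.1

E[P2] = 4.5 (similar calculation)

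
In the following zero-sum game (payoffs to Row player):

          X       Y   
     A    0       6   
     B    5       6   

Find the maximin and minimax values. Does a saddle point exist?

Maximin = 5, Minimax = 5, Saddle: True

Work:
Row minimums: [0, 5] → maximin = 5
Column maximums: [5, 6] → minimax = 5
Saddle point exists! Game value = 5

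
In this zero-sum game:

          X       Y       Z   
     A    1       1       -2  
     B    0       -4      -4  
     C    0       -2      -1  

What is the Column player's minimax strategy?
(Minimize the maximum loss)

Column should play Z, value = -1

Work:
Column player minimizes Row's maximum payoff:
Column X: max payoff to Row = 1
Column Y: max payoff to Row = 1
Column Z: max payoff to Row = -1
Minimum is -1, achieved by column Z.
Minimax strategy: Z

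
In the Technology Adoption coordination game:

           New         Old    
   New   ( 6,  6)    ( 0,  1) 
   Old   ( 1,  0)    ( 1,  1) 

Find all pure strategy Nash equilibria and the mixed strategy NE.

Pure NE: (New, New) and (Old, Old); Mixed NE: p = 0.1667, q = 0.1667

Work:
Check pure NE:
(New, New): (6, 6) - no unilateral deviation beneficial
(Old, Old): (1, 1) - no unilateral deviation beneficial
Mixed NE: P1 plays New with p = 0.1667, P2 plays New with q = 0.1667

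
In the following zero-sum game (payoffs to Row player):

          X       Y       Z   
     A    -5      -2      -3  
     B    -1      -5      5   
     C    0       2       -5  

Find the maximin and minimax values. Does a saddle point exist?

Maximin = -5, Minimax = 0, Saddle: False

Work:
Row minimums: [-5, -5, -5] → maximin = -5
Column maximums: [0, 2, 5] → minimax = 0
No saddle point (maximin ≠ minimax). Mixed strategy needed.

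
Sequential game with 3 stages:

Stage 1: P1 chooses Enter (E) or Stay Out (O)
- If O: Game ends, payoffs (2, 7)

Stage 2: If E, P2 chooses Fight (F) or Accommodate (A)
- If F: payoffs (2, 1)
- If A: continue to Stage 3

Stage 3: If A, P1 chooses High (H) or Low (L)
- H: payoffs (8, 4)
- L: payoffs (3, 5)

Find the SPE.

SPE: (E, A, H); Outcome (8, 4)

Work:
Stage 3: P1 chooses H (8 vs 3)
Stage 2: P2: F->1, A->4 (anticipating H). Choose A
Stage 1: P1: O->2, E->8 (anticipating A, H). Choose E
SPE path: E -> A -> H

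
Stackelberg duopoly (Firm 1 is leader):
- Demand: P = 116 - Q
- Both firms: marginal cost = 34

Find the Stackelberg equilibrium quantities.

q₁* (leader) = 41.0, q₂* (follower) = 20.5

Work:
Follower's reaction: q₂ = (a - c - q₁)/2
Leader substitutes: π₁ = q₁·(a - q₁ - (a-c-q₁)/2 - c)
FOC: q₁* = (116 - 34)/2 = 41.00
Then: q₂* = (116 - 34 - 41.0)/2 = 20.50
Leader has first-mover advantage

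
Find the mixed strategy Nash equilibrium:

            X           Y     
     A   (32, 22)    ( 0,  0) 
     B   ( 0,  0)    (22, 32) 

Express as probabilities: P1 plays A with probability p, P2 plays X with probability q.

p = 0.5926, q = 0.4074

Work:
Find probabilities that make opponent indifferent:
P2 chooses q to make P1 indifferent between A and B
P1 chooses p to make P2 indifferent between X and Y
Mixed NE: P1 plays (A: 0.5926, B: 0.4074), P2 plays (X: 0.4074, Y: 0.5926)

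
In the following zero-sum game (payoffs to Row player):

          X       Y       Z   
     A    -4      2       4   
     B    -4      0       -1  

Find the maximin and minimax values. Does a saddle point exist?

Maximin = -4, Minimax = -4, Saddle: True

Work:
Row minimums: [-4, -4] → maximin = -4
Column maximums: [-4, 2, 4] → minimax = -4
Saddle point exists! Game value = -4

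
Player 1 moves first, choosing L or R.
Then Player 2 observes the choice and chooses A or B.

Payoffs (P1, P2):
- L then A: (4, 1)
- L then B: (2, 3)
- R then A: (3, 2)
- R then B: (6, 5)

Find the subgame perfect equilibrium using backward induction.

P1 plays R, P2 plays B after L and B after R; Payoff (6, 5)

Work:
Backward induction:
After L: P2 chooses B → P1 gets 2
After R: P2 chooses B → P1 gets 6
P1 chooses R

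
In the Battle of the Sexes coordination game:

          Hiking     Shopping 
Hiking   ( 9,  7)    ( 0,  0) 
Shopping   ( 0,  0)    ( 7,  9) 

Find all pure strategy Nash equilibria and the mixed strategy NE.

Pure NE: (Hiking, Hiking) and (Shopping, Shopping); Mixed NE: p = 0.5625, q = 0.4375

Work:
Check pure NE:
(Hiking, Hiking): (9, 7) - no unilateral deviation beneficial
(Shopping, Shopping): (7, 9) - no unilateral deviation beneficial
Mixed NE: P1 plays Hiking with p = 0.5625, P2 plays Hiking with q = 0.4375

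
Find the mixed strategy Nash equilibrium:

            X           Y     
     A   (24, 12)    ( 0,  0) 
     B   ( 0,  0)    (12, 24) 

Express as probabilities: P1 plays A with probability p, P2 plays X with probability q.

p = 0.6667, q = 0.3333

Work:
Find probabilities that make opponent indifferent:
P2 chooses q to make P1 indifferent between A and B
P1 chooses p to make P2 indifferent between X and Y
Mixed NE: P1 plays (A: 0.6667, B: 0.3333), P2 plays (X: 0.3333, Y: 0.6667)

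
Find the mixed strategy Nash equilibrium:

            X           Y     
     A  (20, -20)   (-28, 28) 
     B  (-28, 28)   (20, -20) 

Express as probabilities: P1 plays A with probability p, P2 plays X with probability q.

p = 0.5, q = 0.5

Work:
Find probabilities that make opponent indifferent:
P2 chooses q to make P1 indifferent between A and B
P1 chooses p to make P2 indifferent between X and Y
Mixed NE: P1 plays (A: 0.5, B: 0.5), P2 plays (X: 0.5, Y: 0.5)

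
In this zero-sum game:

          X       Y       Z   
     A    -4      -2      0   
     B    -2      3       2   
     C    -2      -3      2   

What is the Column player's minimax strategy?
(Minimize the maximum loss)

Column should play X, value = -2

Work:
Column player minimizes Row's maximum payoff:
Column X: max payoff to Row = -2
Column Y: max payoff to Row = 3
Column Z: max payoff to Row = 2
Minimum is -2, achieved by column X.
Minimax strategy: X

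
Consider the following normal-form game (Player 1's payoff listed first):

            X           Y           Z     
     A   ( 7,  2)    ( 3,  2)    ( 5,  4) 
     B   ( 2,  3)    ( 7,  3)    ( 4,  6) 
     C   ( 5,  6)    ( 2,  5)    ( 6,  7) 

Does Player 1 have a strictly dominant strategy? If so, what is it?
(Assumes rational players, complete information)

No strictly dominant strategy exists for Player 1

Work:
A strategy strictly dominates another if it gives a strictly higher payoff against every opponent action. Compare each pair of P1's strategies column-by-column:
  A vs B: [7 vs 2, 3 vs 7, 5 vs 4] → A does not strictly dominate B (column Y: 3 ≤ 7)
  A vs C: [7 vs 5, 3 vs 2, 5 vs 6] → A does not strictly dominate C (column Z: 5 ≤ 6)
  B vs A: [2 vs 7, 7 vs 3, 4 vs 5] → B does not strictly dominate A (column X: 2 ≤ 7)
  B vs C: [2 vs 5, 7 vs 2, 4 vs 6] → B does not strictly dominate C (column X: 2 ≤ 5)
  C vs A: [5 vs 7, 2 vs 3, 6 vs 5] → C does not strictly dominate A (column X: 5 ≤ 7)
  C vs B: [5 vs 2, 2 vs 7, 6 vs 4] → C does not strictly dominate B (column Y: 2 ≤ 7)
No single strategy strictly dominates all others → no strictly dominant strategy.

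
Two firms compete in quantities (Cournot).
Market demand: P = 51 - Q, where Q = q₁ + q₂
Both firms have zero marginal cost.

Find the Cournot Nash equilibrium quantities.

q₁* = q₂* = 17.0; P* = 17.0

Work:
Profit: π_i = P·q_i = (a - q_i - q_j)·q_i
FOC: ∂π_i/∂q_i = a - 2q_i - q_j = 0
Reaction function: q_i = (51 - q_j)/2
Symmetry: q* = 51/3 = 17.0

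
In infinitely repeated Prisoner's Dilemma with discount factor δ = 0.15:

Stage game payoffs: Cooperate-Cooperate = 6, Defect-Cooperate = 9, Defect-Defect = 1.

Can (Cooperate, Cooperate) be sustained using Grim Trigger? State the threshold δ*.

δ* = 0.375; since δ = 0.15 < 0.375, cooperation cannot be sustained

Work:
For Grim Trigger:
Cooperate forever: 6/(1-δ)
Defect then punished: 9 + 1·δ/(1-δ)
Need: 6/(1-δ) ≥ 9 + 1·δ/(1-δ)
Solving: δ ≥ (T-R)/(T-P) = (9-6)/(9-1) = 0.375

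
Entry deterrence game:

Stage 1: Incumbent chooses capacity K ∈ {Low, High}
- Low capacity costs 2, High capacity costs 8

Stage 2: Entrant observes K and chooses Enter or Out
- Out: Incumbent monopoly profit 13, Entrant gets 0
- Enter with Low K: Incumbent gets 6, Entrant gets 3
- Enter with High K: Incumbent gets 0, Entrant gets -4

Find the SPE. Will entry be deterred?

SPE: (High, Enter|Low, Out|High); Entry deterred. Incumbent net profit = 5

Work:
After Low K: Entrant enters (3 > 0)
After High K: Entrant stays out (-4 < 0)
Incumbent: Low → 6−2=4, High → 13−8=5
Incumbent chooses High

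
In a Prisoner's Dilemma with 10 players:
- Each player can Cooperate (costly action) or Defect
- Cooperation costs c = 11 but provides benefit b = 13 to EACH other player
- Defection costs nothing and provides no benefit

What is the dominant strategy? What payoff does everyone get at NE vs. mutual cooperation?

Dominant: Defect; NE payoff = 0; Coop payoff = 106

Work:
Defect dominates (saves cost c = 11, benefit to others is external)
NE: All defect → everyone gets 0
If all cooperate: each receives (9)×13 - 11 = 106
Social dilemma: 106 > 0 but NE gives 0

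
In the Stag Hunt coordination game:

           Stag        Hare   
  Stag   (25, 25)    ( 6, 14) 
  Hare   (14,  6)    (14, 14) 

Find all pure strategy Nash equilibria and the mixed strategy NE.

Pure NE: (Stag, Stag) and (Hare, Hare); Mixed NE: p = 0.4211, q = 0.4211

Work:
Check pure NE:
(Stag, Stag): (25, 25) - no unilateral deviation beneficial
(Hare, Hare): (14, 14) - no unilateral deviation beneficial
Mixed NE: P1 plays Stag with p = 0.4211, P2 plays Stag with q = 0.4211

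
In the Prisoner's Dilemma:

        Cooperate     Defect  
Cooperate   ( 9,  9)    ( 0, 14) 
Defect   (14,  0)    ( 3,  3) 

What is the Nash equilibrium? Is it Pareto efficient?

(Defect, Defect) is NE; not Pareto efficient

Work:
Defect dominates Cooperate for both players:
If P2 cooperates: Defect (14) > Cooperate (9)
If P2 defects: Defect (3) > Cooperate (0)
NE: (Defect, Defect) with payoff (3, 3)
But (Cooperate, Cooperate) = (9, 9) Pareto dominates (3, 3)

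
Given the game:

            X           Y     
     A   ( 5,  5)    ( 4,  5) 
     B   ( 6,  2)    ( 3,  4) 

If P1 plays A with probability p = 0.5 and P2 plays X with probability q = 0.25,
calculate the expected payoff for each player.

E[P1] = 4.0, E[P2] = 4.25

Work:
E[P1] = p·q·π₁(A,X) + p·(1-q)·π₁(A,Y) + (1-p)·q·π₁(B,X) + (1-p)·(1-q)·π₁(B,Y)
= 0.5·0.25·5 + 0.5·0.75·4 + 0.5·0.25·6 + 0.5·0.75·3
= 4.0

E[P2] = 4.25 (similar calculation)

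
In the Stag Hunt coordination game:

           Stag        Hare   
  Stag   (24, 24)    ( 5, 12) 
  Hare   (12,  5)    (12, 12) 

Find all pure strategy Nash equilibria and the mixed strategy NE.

Pure NE: (Stag, Stag) and (Hare, Hare); Mixed NE: p = 0.3684, q = 0.3684

Work:
Check pure NE:
(Stag, Stag): (24, 24) - no unilateral deviation beneficial
(Hare, Hare): (12, 12) - no unilateral deviation beneficial
Mixed NE: P1 plays Stag with p = 0.3684, P2 plays Stag with q = 0.3684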